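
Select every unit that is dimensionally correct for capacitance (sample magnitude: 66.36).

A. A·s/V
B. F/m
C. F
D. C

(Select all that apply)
A, C

capacitance has SI base units: A^2 * s^4 / (kg * m^2)

Checking each option against A^2 * s^4 / (kg * m^2):
  A. A·s/V: ✓ matches
  B. F/m: ✗ does not match
  C. F: ✓ matches
  D. C: ✗ does not match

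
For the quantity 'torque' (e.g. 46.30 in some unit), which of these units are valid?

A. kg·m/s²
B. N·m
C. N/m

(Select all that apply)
B

torque has SI base units: kg * m^2 / s^2

Checking each option against kg * m^2 / s^2:
  A. kg·m/s²: ✗ does not match
  B. N·m: ✓ matches
  C. N/m: ✗ does not match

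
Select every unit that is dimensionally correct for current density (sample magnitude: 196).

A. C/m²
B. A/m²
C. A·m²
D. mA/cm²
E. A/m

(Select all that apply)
B, D

current density has SI base units: A / m^2

Checking each option against A / m^2:
  A. C/m²: ✗ does not match
  B. A/m²: ✓ matches
  C. A·m²: ✗ does not match
  D. mA/cm²: ✓ matches
  E. A/m: ✗ does not match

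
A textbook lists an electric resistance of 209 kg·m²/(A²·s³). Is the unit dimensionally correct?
Yes

electric resistance has SI base units: kg * m^2 / (A^2 * s^3)
kg·m²/(A²·s³) reduces to the same SI base units, so it is a valid unit for electric resistance.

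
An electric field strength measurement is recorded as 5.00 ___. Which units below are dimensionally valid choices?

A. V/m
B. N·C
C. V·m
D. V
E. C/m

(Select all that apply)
A

electric field strength has SI base units: kg * m / (A * s^3)

Checking each option against kg * m / (A * s^3):
  A. V/m: ✓ matches
  B. N·C: ✗ does not match
  C. V·m: ✗ does not match
  D. V: ✗ does not match
  E. C/m: ✗ does not match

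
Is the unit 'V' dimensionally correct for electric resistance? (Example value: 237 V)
No

electric resistance has SI base units: kg * m^2 / (A^2 * s^3)
V does NOT reduce to kg * m^2 / (A^2 * s^3); a valid unit for electric resistance would be e.g. Ω.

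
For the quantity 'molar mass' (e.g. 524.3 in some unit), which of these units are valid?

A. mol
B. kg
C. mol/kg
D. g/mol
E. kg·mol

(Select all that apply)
D

molar mass has SI base units: kg / mol

Checking each option against kg / mol:
  A. mol: ✗ does not match
  B. kg: ✗ does not match
  C. mol/kg: ✗ does not match
  D. g/mol: ✓ matches
  E. kg·mol: ✗ does not match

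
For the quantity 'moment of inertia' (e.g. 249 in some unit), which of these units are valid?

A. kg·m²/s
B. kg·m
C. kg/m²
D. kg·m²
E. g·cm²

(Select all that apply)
D, E

moment of inertia has SI base units: kg * m^2

Checking each option against kg * m^2:
  A. kg·m²/s: ✗ does not match
  B. kg·m: ✗ does not match
  C. kg/m²: ✗ does not match
  D. kg·m²: ✓ matches
  E. g·cm²: ✓ matches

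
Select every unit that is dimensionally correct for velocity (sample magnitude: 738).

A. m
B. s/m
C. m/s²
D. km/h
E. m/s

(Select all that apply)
D, E

velocity has SI base units: m / s

Checking each option against m / s:
  A. m: ✗ does not match
  B. s/m: ✗ does not match
  C. m/s²: ✗ does not match
  D. km/h: ✓ matches
  E. m/s: ✓ matches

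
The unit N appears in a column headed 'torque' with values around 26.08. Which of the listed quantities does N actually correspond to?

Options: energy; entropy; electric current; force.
force

torque should have units dimensionally equivalent to kg * m^2 / s^2 (e.g. N·m).
The given unit 'N' reduces to kg * m / s^2. Of the listed options, that is the dimensionality of force.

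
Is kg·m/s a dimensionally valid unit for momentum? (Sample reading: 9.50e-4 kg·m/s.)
Yes

momentum has SI base units: kg * m / s
kg·m/s reduces to the same SI base units, so it is a valid unit for momentum.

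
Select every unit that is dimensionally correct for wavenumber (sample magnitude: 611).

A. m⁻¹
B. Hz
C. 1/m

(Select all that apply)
A, C

wavenumber has SI base units: 1 / m

Checking each option against 1 / m:
  A. m⁻¹: ✓ matches
  B. Hz: ✗ does not match
  C. 1/m: ✓ matches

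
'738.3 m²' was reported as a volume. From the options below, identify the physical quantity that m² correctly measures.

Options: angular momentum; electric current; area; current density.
area

volume should have units dimensionally equivalent to m^3 (e.g. m³).
The given unit 'm²' reduces to m^2. Of the listed options, that is the dimensionality of area.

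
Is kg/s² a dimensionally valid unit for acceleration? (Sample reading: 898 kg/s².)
No

acceleration has SI base units: m / s^2
kg/s² does NOT reduce to m / s^2; a valid unit for acceleration would be e.g. m/s².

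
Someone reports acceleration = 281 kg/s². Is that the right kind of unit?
No

acceleration has SI base units: m / s^2
kg/s² does NOT reduce to m / s^2; a valid unit for acceleration would be e.g. m/s².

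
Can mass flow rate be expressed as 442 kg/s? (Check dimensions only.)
Yes

mass flow rate has SI base units: kg / s
kg/s reduces to the same SI base units, so it is a valid unit for mass flow rate.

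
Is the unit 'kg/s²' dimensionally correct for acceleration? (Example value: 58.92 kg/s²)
No

acceleration has SI base units: m / s^2
kg/s² does NOT reduce to m / s^2; a valid unit for acceleration would be e.g. m/s².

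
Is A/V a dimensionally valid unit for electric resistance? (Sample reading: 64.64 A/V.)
No

electric resistance has SI base units: kg * m^2 / (A^2 * s^3)
A/V does NOT reduce to kg * m^2 / (A^2 * s^3); a valid unit for electric resistance would be e.g. Ω.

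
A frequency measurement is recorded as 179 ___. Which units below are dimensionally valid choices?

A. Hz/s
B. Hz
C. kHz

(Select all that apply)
B, C

frequency has SI base units: 1 / s

Checking each option against 1 / s:
  A. Hz/s: ✗ does not match
  B. Hz: ✓ matches
  C. kHz: ✓ matches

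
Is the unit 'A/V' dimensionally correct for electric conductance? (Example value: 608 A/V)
Yes

electric conductance has SI base units: A^2 * s^3 / (kg * m^2)
A/V reduces to the same SI base units, so it is a valid unit for electric conductance.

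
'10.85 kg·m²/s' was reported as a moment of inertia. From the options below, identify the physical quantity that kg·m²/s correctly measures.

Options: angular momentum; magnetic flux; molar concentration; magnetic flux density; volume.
angular momentum

moment of inertia should have units dimensionally equivalent to kg * m^2 (e.g. kg·m²).
The given unit 'kg·m²/s' reduces to kg * m^2 / s. Of the listed options, that is the dimensionality of angular momentum.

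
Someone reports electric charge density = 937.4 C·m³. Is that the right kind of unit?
No

electric charge density has SI base units: A * s / m^3
C·m³ does NOT reduce to A * s / m^3; a valid unit for electric charge density would be e.g. C/m³.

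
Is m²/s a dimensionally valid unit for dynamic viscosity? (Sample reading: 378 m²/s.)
No

dynamic viscosity has SI base units: kg / (m * s)
m²/s does NOT reduce to kg / (m * s); a valid unit for dynamic viscosity would be e.g. Pa·s.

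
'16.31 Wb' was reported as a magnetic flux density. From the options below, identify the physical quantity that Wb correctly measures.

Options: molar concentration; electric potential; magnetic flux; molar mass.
magnetic flux

magnetic flux density should have units dimensionally equivalent to kg / (A * s^2) (e.g. T).
The given unit 'Wb' reduces to kg * m^2 / (A * s^2). Of the listed options, that is the dimensionality of magnetic flux.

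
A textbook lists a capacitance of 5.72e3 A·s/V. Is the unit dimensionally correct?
Yes

capacitance has SI base units: A^2 * s^4 / (kg * m^2)
A·s/V reduces to the same SI base units, so it is a valid unit for capacitance.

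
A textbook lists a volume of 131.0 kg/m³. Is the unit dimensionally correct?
No

volume has SI base units: m^3
kg/m³ does NOT reduce to m^3; a valid unit for volume would be e.g. m³.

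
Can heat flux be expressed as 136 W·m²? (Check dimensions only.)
No

heat flux has SI base units: kg / s^3
W·m² does NOT reduce to kg / s^3; a valid unit for heat flux would be e.g. W/m².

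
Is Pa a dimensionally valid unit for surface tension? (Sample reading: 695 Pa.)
No

surface tension has SI base units: kg / s^2
Pa does NOT reduce to kg / s^2; a valid unit for surface tension would be e.g. N/m.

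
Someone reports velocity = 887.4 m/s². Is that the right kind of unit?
No

velocity has SI base units: m / s
m/s² does NOT reduce to m / s; a valid unit for velocity would be e.g. m/s.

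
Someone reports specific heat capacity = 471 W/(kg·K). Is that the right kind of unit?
No

specific heat capacity has SI base units: m^2 / (s^2 * K)
W/(kg·K) does NOT reduce to m^2 / (s^2 * K); a valid unit for specific heat capacity would be e.g. J/(kg·K).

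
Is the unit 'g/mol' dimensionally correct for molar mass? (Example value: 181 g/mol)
Yes

molar mass has SI base units: kg / mol
g/mol reduces to the same SI base units, so it is a valid unit for molar mass.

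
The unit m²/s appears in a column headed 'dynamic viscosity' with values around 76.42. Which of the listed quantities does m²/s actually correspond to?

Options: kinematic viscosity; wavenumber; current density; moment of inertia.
kinematic viscosity

dynamic viscosity should have units dimensionally equivalent to kg / (m * s) (e.g. Pa·s).
The given unit 'm²/s' reduces to m^2 / s. Of the listed options, that is the dimensionality of kinematic viscosity.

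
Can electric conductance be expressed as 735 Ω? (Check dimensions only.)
No

electric conductance has SI base units: A^2 * s^3 / (kg * m^2)
Ω does NOT reduce to A^2 * s^3 / (kg * m^2); a valid unit for electric conductance would be e.g. S.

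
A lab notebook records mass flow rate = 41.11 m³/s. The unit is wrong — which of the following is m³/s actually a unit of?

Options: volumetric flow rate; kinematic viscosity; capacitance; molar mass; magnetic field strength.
volumetric flow rate

mass flow rate should have units dimensionally equivalent to kg / s (e.g. kg/s).
The given unit 'm³/s' reduces to m^3 / s. Of the listed options, that is the dimensionality of volumetric flow rate.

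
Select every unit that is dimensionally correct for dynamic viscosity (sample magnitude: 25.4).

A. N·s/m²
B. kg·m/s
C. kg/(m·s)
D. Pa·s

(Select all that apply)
A, C, D

dynamic viscosity has SI base units: kg / (m * s)

Checking each option against kg / (m * s):
  A. N·s/m²: ✓ matches
  B. kg·m/s: ✗ does not match
  C. kg/(m·s): ✓ matches
  D. Pa·s: ✓ matches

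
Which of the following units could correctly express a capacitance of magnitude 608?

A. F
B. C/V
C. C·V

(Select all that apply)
A, B

capacitance has SI base units: A^2 * s^4 / (kg * m^2)

Checking each option against A^2 * s^4 / (kg * m^2):
  A. F: ✓ matches
  B. C/V: ✓ matches
  C. C·V: ✗ does not match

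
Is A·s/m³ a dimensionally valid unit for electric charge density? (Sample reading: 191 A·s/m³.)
Yes

electric charge density has SI base units: A * s / m^3
A·s/m³ reduces to the same SI base units, so it is a valid unit for electric charge density.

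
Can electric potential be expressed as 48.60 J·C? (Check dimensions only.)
No

electric potential has SI base units: kg * m^2 / (A * s^3)
J·C does NOT reduce to kg * m^2 / (A * s^3); a valid unit for electric potential would be e.g. V.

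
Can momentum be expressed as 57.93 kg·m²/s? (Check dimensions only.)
No

momentum has SI base units: kg * m / s
kg·m²/s does NOT reduce to kg * m / s; a valid unit for momentum would be e.g. kg·m/s.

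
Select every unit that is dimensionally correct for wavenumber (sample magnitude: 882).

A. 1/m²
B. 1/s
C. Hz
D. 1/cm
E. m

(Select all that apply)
D

wavenumber has SI base units: 1 / m

Checking each option against 1 / m:
  A. 1/m²: ✗ does not match
  B. 1/s: ✗ does not match
  C. Hz: ✗ does not match
  D. 1/cm: ✓ matches
  E. m: ✗ does not match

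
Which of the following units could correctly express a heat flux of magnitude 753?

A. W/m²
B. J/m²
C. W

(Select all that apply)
A

heat flux has SI base units: kg / s^3

Checking each option against kg / s^3:
  A. W/m²: ✓ matches
  B. J/m²: ✗ does not match
  C. W: ✗ does not match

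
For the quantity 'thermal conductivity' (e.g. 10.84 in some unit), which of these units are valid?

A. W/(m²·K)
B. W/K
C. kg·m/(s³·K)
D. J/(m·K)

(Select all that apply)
C

thermal conductivity has SI base units: kg * m / (s^3 * K)

Checking each option against kg * m / (s^3 * K):
  A. W/(m²·K): ✗ does not match
  B. W/K: ✗ does not match
  C. kg·m/(s³·K): ✓ matches
  D. J/(m·K): ✗ does not match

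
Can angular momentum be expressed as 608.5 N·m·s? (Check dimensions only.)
Yes

angular momentum has SI base units: kg * m^2 / s
N·m·s reduces to the same SI base units, so it is a valid unit for angular momentum.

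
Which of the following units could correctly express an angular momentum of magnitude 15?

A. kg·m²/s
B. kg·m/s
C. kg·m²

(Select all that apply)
A

angular momentum has SI base units: kg * m^2 / s

Checking each option against kg * m^2 / s:
  A. kg·m²/s: ✓ matches
  B. kg·m/s: ✗ does not match
  C. kg·m²: ✗ does not match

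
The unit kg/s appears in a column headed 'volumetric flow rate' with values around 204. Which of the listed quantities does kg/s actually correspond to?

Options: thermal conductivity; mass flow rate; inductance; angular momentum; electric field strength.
mass flow rate

volumetric flow rate should have units dimensionally equivalent to m^3 / s (e.g. m³/s).
The given unit 'kg/s' reduces to kg / s. Of the listed options, that is the dimensionality of mass flow rate.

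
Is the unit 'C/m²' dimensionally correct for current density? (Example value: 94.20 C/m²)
No

current density has SI base units: A / m^2
C/m² does NOT reduce to A / m^2; a valid unit for current density would be e.g. A/m².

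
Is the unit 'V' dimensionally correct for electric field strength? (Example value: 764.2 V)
No

electric field strength has SI base units: kg * m / (A * s^3)
V does NOT reduce to kg * m / (A * s^3); a valid unit for electric field strength would be e.g. V/m.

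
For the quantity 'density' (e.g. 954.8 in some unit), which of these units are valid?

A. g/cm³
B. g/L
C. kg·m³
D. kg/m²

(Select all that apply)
A, B

density has SI base units: kg / m^3

Checking each option against kg / m^3:
  A. g/cm³: ✓ matches
  B. g/L: ✓ matches
  C. kg·m³: ✗ does not match
  D. kg/m²: ✗ does not match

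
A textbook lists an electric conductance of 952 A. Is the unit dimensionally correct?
No

electric conductance has SI base units: A^2 * s^3 / (kg * m^2)
A does NOT reduce to A^2 * s^3 / (kg * m^2); a valid unit for electric conductance would be e.g. S.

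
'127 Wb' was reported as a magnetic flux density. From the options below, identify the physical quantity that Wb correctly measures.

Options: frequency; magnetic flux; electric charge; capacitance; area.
magnetic flux

magnetic flux density should have units dimensionally equivalent to kg / (A * s^2) (e.g. T).
The given unit 'Wb' reduces to kg * m^2 / (A * s^2). Of the listed options, that is the dimensionality of magnetic flux.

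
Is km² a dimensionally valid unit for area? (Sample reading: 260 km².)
Yes

area has SI base units: m^2
km² reduces to the same SI base units, so it is a valid unit for area.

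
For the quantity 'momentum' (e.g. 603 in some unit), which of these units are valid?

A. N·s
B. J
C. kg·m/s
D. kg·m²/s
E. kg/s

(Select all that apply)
A, C

momentum has SI base units: kg * m / s

Checking each option against kg * m / s:
  A. N·s: ✓ matches
  B. J: ✗ does not match
  C. kg·m/s: ✓ matches
  D. kg·m²/s: ✗ does not match
  E. kg/s: ✗ does not match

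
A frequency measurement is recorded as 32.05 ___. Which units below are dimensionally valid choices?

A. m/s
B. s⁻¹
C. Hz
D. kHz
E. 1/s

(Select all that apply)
B, C, D, E

frequency has SI base units: 1 / s

Checking each option against 1 / s:
  A. m/s: ✗ does not match
  B. s⁻¹: ✓ matches
  C. Hz: ✓ matches
  D. kHz: ✓ matches
  E. 1/s: ✓ matches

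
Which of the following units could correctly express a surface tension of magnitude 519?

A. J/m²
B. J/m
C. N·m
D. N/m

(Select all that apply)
A, D

surface tension has SI base units: kg / s^2

Checking each option against kg / s^2:
  A. J/m²: ✓ matches
  B. J/m: ✗ does not match
  C. N·m: ✗ does not match
  D. N/m: ✓ matches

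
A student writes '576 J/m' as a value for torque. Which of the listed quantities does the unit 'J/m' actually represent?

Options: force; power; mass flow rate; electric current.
force

torque should have units dimensionally equivalent to kg * m^2 / s^2 (e.g. N·m).
The given unit 'J/m' reduces to kg * m / s^2. Of the listed options, that is the dimensionality of force.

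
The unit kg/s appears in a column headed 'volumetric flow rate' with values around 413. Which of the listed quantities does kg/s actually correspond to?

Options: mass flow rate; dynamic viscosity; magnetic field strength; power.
mass flow rate

volumetric flow rate should have units dimensionally equivalent to m^3 / s (e.g. m³/s).
The given unit 'kg/s' reduces to kg / s. Of the listed options, that is the dimensionality of mass flow rate.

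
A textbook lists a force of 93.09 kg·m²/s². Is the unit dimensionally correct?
No

force has SI base units: kg * m / s^2
kg·m²/s² does NOT reduce to kg * m / s^2; a valid unit for force would be e.g. N.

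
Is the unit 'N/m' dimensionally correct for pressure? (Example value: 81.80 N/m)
No

pressure has SI base units: kg / (m * s^2)
N/m does NOT reduce to kg / (m * s^2); a valid unit for pressure would be e.g. Pa.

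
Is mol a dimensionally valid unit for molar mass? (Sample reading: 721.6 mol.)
No

molar mass has SI base units: kg / mol
mol does NOT reduce to kg / mol; a valid unit for molar mass would be e.g. kg/mol.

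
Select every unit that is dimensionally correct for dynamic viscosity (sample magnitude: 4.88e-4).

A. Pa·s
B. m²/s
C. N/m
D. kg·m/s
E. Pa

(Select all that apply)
A

dynamic viscosity has SI base units: kg / (m * s)

Checking each option against kg / (m * s):
  A. Pa·s: ✓ matches
  B. m²/s: ✗ does not match
  C. N/m: ✗ does not match
  D. kg·m/s: ✗ does not match
  E. Pa: ✗ does not match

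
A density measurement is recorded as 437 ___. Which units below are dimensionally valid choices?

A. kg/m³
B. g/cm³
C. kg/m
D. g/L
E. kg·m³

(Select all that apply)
A, B, D

density has SI base units: kg / m^3

Checking each option against kg / m^3:
  A. kg/m³: ✓ matches
  B. g/cm³: ✓ matches
  C. kg/m: ✗ does not match
  D. g/L: ✓ matches
  E. kg·m³: ✗ does not match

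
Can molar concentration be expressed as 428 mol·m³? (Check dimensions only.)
No

molar concentration has SI base units: mol / m^3
mol·m³ does NOT reduce to mol / m^3; a valid unit for molar concentration would be e.g. mol/m³.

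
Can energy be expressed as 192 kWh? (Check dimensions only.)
Yes

energy has SI base units: kg * m^2 / s^2
kWh reduces to the same SI base units, so it is a valid unit for energy.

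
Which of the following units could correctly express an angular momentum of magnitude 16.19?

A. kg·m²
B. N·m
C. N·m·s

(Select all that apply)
C

angular momentum has SI base units: kg * m^2 / s

Checking each option against kg * m^2 / s:
  A. kg·m²: ✗ does not match
  B. N·m: ✗ does not match
  C. N·m·s: ✓ matches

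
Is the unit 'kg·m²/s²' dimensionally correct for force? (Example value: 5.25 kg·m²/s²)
No

force has SI base units: kg * m / s^2
kg·m²/s² does NOT reduce to kg * m / s^2; a valid unit for force would be e.g. N.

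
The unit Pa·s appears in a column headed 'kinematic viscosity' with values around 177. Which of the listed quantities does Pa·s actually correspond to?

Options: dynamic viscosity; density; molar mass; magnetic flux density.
dynamic viscosity

kinematic viscosity should have units dimensionally equivalent to m^2 / s (e.g. m²/s).
The given unit 'Pa·s' reduces to kg / (m * s). Of the listed options, that is the dimensionality of dynamic viscosity.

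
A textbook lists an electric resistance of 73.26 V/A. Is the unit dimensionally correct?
Yes

electric resistance has SI base units: kg * m^2 / (A^2 * s^3)
V/A reduces to the same SI base units, so it is a valid unit for electric resistance.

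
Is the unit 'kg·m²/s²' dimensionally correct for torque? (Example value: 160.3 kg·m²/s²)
Yes

torque has SI base units: kg * m^2 / s^2
kg·m²/s² reduces to the same SI base units, so it is a valid unit for torque.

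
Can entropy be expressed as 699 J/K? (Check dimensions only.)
Yes

entropy has SI base units: kg * m^2 / (s^2 * K)
J/K reduces to the same SI base units, so it is a valid unit for entropy.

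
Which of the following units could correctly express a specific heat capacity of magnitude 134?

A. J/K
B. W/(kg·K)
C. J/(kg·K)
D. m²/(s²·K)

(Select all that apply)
C, D

specific heat capacity has SI base units: m^2 / (s^2 * K)

Checking each option against m^2 / (s^2 * K):
  A. J/K: ✗ does not match
  B. W/(kg·K): ✗ does not match
  C. J/(kg·K): ✓ matches
  D. m²/(s²·K): ✓ matches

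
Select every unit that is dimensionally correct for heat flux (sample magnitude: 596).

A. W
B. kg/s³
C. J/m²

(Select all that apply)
B

heat flux has SI base units: kg / s^3

Checking each option against kg / s^3:
  A. W: ✗ does not match
  B. kg/s³: ✓ matches
  C. J/m²: ✗ does not match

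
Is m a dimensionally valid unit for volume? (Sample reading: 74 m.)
No

volume has SI base units: m^3
m does NOT reduce to m^3; a valid unit for volume would be e.g. m³.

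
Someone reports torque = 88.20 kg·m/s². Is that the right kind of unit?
No

torque has SI base units: kg * m^2 / s^2
kg·m/s² does NOT reduce to kg * m^2 / s^2; a valid unit for torque would be e.g. N·m.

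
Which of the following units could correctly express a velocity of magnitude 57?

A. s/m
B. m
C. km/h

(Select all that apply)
C

velocity has SI base units: m / s

Checking each option against m / s:
  A. s/m: ✗ does not match
  B. m: ✗ does not match
  C. km/h: ✓ matches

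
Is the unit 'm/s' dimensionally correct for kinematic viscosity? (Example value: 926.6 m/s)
No

kinematic viscosity has SI base units: m^2 / s
m/s does NOT reduce to m^2 / s; a valid unit for kinematic viscosity would be e.g. m²/s.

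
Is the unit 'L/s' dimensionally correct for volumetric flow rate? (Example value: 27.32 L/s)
Yes

volumetric flow rate has SI base units: m^3 / s
L/s reduces to the same SI base units, so it is a valid unit for volumetric flow rate.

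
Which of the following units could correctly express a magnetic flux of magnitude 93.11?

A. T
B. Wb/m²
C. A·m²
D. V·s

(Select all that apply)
D

magnetic flux has SI base units: kg * m^2 / (A * s^2)

Checking each option against kg * m^2 / (A * s^2):
  A. T: ✗ does not match
  B. Wb/m²: ✗ does not match
  C. A·m²: ✗ does not match
  D. V·s: ✓ matches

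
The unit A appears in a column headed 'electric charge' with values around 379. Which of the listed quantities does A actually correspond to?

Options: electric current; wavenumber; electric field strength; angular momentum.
electric current

electric charge should have units dimensionally equivalent to A * s (e.g. C).
The given unit 'A' reduces to A. Of the listed options, that is the dimensionality of electric current.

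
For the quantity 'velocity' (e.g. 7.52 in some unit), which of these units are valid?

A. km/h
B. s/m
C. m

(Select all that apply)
A

velocity has SI base units: m / s

Checking each option against m / s:
  A. km/h: ✓ matches
  B. s/m: ✗ does not match
  C. m: ✗ does not match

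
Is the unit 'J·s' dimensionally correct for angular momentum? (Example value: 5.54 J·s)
Yes

angular momentum has SI base units: kg * m^2 / s
J·s reduces to the same SI base units, so it is a valid unit for angular momentum.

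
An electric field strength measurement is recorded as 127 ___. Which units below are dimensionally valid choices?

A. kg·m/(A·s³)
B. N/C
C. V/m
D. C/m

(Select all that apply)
A, B, C

electric field strength has SI base units: kg * m / (A * s^3)

Checking each option against kg * m / (A * s^3):
  A. kg·m/(A·s³): ✓ matches
  B. N/C: ✓ matches
  C. V/m: ✓ matches
  D. C/m: ✗ does not match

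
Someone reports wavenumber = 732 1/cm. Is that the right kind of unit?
Yes

wavenumber has SI base units: 1 / m
1/cm reduces to the same SI base units, so it is a valid unit for wavenumber.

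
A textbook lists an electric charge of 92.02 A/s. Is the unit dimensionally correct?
No

electric charge has SI base units: A * s
A/s does NOT reduce to A * s; a valid unit for electric charge would be e.g. C.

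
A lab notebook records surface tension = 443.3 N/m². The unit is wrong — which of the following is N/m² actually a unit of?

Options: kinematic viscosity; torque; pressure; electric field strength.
pressure

surface tension should have units dimensionally equivalent to kg / s^2 (e.g. N/m).
The given unit 'N/m²' reduces to kg / (m * s^2). Of the listed options, that is the dimensionality of pressure.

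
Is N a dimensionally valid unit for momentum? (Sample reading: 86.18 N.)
No

momentum has SI base units: kg * m / s
N does NOT reduce to kg * m / s; a valid unit for momentum would be e.g. kg·m/s.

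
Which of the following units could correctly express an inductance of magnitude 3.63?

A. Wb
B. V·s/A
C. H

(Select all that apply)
B, C

inductance has SI base units: kg * m^2 / (A^2 * s^2)

Checking each option against kg * m^2 / (A^2 * s^2):
  A. Wb: ✗ does not match
  B. V·s/A: ✓ matches
  C. H: ✓ matches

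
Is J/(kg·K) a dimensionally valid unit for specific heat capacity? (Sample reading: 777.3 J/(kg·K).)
Yes

specific heat capacity has SI base units: m^2 / (s^2 * K)
J/(kg·K) reduces to the same SI base units, so it is a valid unit for specific heat capacity.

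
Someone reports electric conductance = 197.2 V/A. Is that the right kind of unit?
No

electric conductance has SI base units: A^2 * s^3 / (kg * m^2)
V/A does NOT reduce to A^2 * s^3 / (kg * m^2); a valid unit for electric conductance would be e.g. S.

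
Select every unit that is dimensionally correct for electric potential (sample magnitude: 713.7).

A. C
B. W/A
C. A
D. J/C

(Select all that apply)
B, D

electric potential has SI base units: kg * m^2 / (A * s^3)

Checking each option against kg * m^2 / (A * s^3):
  A. C: ✗ does not match
  B. W/A: ✓ matches
  C. A: ✗ does not match
  D. J/C: ✓ matches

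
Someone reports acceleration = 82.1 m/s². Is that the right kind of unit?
Yes

acceleration has SI base units: m / s^2
m/s² reduces to the same SI base units, so it is a valid unit for acceleration.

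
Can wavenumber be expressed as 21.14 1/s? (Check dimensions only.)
No

wavenumber has SI base units: 1 / m
1/s does NOT reduce to 1 / m; a valid unit for wavenumber would be e.g. 1/m.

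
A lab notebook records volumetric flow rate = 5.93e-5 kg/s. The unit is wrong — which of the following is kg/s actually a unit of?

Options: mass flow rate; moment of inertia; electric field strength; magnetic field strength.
mass flow rate

volumetric flow rate should have units dimensionally equivalent to m^3 / s (e.g. m³/s).
The given unit 'kg/s' reduces to kg / s. Of the listed options, that is the dimensionality of mass flow rate.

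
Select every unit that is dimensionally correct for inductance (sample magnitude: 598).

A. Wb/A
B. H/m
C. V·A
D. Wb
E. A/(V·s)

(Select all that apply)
A

inductance has SI base units: kg * m^2 / (A^2 * s^2)

Checking each option against kg * m^2 / (A^2 * s^2):
  A. Wb/A: ✓ matches
  B. H/m: ✗ does not match
  C. V·A: ✗ does not match
  D. Wb: ✗ does not match
  E. A/(V·s): ✗ does not match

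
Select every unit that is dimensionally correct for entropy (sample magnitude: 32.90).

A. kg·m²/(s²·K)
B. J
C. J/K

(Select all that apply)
A, C

entropy has SI base units: kg * m^2 / (s^2 * K)

Checking each option against kg * m^2 / (s^2 * K):
  A. kg·m²/(s²·K): ✓ matches
  B. J: ✗ does not match
  C. J/K: ✓ matches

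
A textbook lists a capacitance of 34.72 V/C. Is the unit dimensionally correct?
No

capacitance has SI base units: A^2 * s^4 / (kg * m^2)
V/C does NOT reduce to A^2 * s^4 / (kg * m^2); a valid unit for capacitance would be e.g. F.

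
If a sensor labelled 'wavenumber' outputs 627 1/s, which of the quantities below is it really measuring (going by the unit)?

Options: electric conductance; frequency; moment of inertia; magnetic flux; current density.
frequency

wavenumber should have units dimensionally equivalent to 1 / m (e.g. 1/m).
The given unit '1/s' reduces to 1 / s. Of the listed options, that is the dimensionality of frequency.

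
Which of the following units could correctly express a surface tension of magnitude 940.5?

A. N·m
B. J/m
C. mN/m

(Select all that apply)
C

surface tension has SI base units: kg / s^2

Checking each option against kg / s^2:
  A. N·m: ✗ does not match
  B. J/m: ✗ does not match
  C. mN/m: ✓ matches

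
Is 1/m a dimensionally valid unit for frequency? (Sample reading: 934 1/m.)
No

frequency has SI base units: 1 / s
1/m does NOT reduce to 1 / s; a valid unit for frequency would be e.g. Hz.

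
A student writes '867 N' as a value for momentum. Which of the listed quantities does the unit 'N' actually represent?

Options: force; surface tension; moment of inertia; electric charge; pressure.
force

momentum should have units dimensionally equivalent to kg * m / s (e.g. kg·m/s).
The given unit 'N' reduces to kg * m / s^2. Of the listed options, that is the dimensionality of force.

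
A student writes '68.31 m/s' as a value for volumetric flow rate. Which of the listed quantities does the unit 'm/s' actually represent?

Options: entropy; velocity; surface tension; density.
velocity

volumetric flow rate should have units dimensionally equivalent to m^3 / s (e.g. m³/s).
The given unit 'm/s' reduces to m / s. Of the listed options, that is the dimensionality of velocity.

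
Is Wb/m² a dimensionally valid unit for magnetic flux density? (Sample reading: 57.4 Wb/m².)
Yes

magnetic flux density has SI base units: kg / (A * s^2)
Wb/m² reduces to the same SI base units, so it is a valid unit for magnetic flux density.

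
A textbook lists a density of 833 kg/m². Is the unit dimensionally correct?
No

density has SI base units: kg / m^3
kg/m² does NOT reduce to kg / m^3; a valid unit for density would be e.g. kg/m³.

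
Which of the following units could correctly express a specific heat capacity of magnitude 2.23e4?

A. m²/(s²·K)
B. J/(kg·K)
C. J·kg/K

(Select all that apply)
A, B

specific heat capacity has SI base units: m^2 / (s^2 * K)

Checking each option against m^2 / (s^2 * K):
  A. m²/(s²·K): ✓ matches
  B. J/(kg·K): ✓ matches
  C. J·kg/K: ✗ does not match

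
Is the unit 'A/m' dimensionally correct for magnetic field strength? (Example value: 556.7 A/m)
Yes

magnetic field strength has SI base units: A / m
A/m reduces to the same SI base units, so it is a valid unit for magnetic field strength.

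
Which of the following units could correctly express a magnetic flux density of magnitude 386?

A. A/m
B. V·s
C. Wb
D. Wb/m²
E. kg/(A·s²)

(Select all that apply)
D, E

magnetic flux density has SI base units: kg / (A * s^2)

Checking each option against kg / (A * s^2):
  A. A/m: ✗ does not match
  B. V·s: ✗ does not match
  C. Wb: ✗ does not match
  D. Wb/m²: ✓ matches
  E. kg/(A·s²): ✓ matches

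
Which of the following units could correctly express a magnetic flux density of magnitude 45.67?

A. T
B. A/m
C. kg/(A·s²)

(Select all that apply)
A, C

magnetic flux density has SI base units: kg / (A * s^2)

Checking each option against kg / (A * s^2):
  A. T: ✓ matches
  B. A/m: ✗ does not match
  C. kg/(A·s²): ✓ matches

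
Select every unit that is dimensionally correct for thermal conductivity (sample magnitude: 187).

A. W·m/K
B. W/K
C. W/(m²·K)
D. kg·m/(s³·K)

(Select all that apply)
D

thermal conductivity has SI base units: kg * m / (s^3 * K)

Checking each option against kg * m / (s^3 * K):
  A. W·m/K: ✗ does not match
  B. W/K: ✗ does not match
  C. W/(m²·K): ✗ does not match
  D. kg·m/(s³·K): ✓ matches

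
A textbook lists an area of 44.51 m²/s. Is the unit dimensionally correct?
No

area has SI base units: m^2
m²/s does NOT reduce to m^2; a valid unit for area would be e.g. m².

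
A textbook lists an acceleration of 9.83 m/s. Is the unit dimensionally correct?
No

acceleration has SI base units: m / s^2
m/s does NOT reduce to m / s^2; a valid unit for acceleration would be e.g. m/s².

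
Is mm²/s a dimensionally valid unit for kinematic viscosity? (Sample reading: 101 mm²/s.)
Yes

kinematic viscosity has SI base units: m^2 / s
mm²/s reduces to the same SI base units, so it is a valid unit for kinematic viscosity.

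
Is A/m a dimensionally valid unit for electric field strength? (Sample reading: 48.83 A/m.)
No

electric field strength has SI base units: kg * m / (A * s^3)
A/m does NOT reduce to kg * m / (A * s^3); a valid unit for electric field strength would be e.g. V/m.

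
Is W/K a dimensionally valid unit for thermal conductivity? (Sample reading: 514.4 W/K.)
No

thermal conductivity has SI base units: kg * m / (s^3 * K)
W/K does NOT reduce to kg * m / (s^3 * K); a valid unit for thermal conductivity would be e.g. W/(m·K).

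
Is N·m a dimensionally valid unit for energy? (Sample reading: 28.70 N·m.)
Yes

energy has SI base units: kg * m^2 / s^2
N·m reduces to the same SI base units, so it is a valid unit for energy.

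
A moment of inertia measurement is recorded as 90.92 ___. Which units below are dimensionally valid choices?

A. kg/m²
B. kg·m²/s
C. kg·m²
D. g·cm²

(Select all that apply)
C, D

moment of inertia has SI base units: kg * m^2

Checking each option against kg * m^2:
  A. kg/m²: ✗ does not match
  B. kg·m²/s: ✗ does not match
  C. kg·m²: ✓ matches
  D. g·cm²: ✓ matches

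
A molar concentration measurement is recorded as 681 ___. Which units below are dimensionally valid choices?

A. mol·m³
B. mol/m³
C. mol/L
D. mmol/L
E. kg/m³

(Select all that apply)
B, C, D

molar concentration has SI base units: mol / m^3

Checking each option against mol / m^3:
  A. mol·m³: ✗ does not match
  B. mol/m³: ✓ matches
  C. mol/L: ✓ matches
  D. mmol/L: ✓ matches
  E. kg/m³: ✗ does not match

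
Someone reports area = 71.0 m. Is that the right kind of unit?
No

area has SI base units: m^2
m does NOT reduce to m^2; a valid unit for area would be e.g. m².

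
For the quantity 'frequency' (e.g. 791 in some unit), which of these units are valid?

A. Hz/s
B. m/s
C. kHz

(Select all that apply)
C

frequency has SI base units: 1 / s

Checking each option against 1 / s:
  A. Hz/s: ✗ does not match
  B. m/s: ✗ does not match
  C. kHz: ✓ matches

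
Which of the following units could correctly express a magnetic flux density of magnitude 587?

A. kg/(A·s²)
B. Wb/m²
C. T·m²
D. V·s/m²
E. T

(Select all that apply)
A, B, D, E

magnetic flux density has SI base units: kg / (A * s^2)

Checking each option against kg / (A * s^2):
  A. kg/(A·s²): ✓ matches
  B. Wb/m²: ✓ matches
  C. T·m²: ✗ does not match
  D. V·s/m²: ✓ matches
  E. T: ✓ matches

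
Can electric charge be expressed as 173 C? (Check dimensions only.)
Yes

electric charge has SI base units: A * s
C reduces to the same SI base units, so it is a valid unit for electric charge.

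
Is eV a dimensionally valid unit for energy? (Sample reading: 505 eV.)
Yes

energy has SI base units: kg * m^2 / s^2
eV reduces to the same SI base units, so it is a valid unit for energy.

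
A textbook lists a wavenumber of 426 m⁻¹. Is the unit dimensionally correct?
Yes

wavenumber has SI base units: 1 / m
m⁻¹ reduces to the same SI base units, so it is a valid unit for wavenumber.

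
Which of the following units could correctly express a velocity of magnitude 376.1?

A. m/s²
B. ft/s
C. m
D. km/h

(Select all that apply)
B, D

velocity has SI base units: m / s

Checking each option against m / s:
  A. m/s²: ✗ does not match
  B. ft/s: ✓ matches
  C. m: ✗ does not match
  D. km/h: ✓ matches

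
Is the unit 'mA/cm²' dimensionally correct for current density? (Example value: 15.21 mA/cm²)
Yes

current density has SI base units: A / m^2
mA/cm² reduces to the same SI base units, so it is a valid unit for current density.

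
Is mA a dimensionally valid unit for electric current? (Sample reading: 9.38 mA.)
Yes

electric current has SI base units: A
mA reduces to the same SI base units, so it is a valid unit for electric current.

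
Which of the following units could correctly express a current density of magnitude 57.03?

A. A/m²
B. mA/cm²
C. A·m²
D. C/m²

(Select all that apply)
A, B

current density has SI base units: A / m^2

Checking each option against A / m^2:
  A. A/m²: ✓ matches
  B. mA/cm²: ✓ matches
  C. A·m²: ✗ does not match
  D. C/m²: ✗ does not match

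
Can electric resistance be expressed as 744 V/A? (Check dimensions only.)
Yes

electric resistance has SI base units: kg * m^2 / (A^2 * s^3)
V/A reduces to the same SI base units, so it is a valid unit for electric resistance.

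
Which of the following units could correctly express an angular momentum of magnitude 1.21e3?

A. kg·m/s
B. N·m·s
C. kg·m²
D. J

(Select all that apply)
B

angular momentum has SI base units: kg * m^2 / s

Checking each option against kg * m^2 / s:
  A. kg·m/s: ✗ does not match
  B. N·m·s: ✓ matches
  C. kg·m²: ✗ does not match
  D. J: ✗ does not match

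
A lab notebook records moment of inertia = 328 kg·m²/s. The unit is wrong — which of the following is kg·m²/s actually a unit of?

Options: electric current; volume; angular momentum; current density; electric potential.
angular momentum

moment of inertia should have units dimensionally equivalent to kg * m^2 (e.g. kg·m²).
The given unit 'kg·m²/s' reduces to kg * m^2 / s. Of the listed options, that is the dimensionality of angular momentum.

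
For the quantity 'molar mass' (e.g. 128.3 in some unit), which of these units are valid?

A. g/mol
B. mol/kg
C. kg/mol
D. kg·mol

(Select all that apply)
A, C

molar mass has SI base units: kg / mol

Checking each option against kg / mol:
  A. g/mol: ✓ matches
  B. mol/kg: ✗ does not match
  C. kg/mol: ✓ matches
  D. kg·mol: ✗ does not match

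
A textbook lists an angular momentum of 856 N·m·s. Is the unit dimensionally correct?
Yes

angular momentum has SI base units: kg * m^2 / s
N·m·s reduces to the same SI base units, so it is a valid unit for angular momentum.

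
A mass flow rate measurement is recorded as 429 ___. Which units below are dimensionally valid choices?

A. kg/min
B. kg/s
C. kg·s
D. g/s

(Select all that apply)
A, B, D

mass flow rate has SI base units: kg / s

Checking each option against kg / s:
  A. kg/min: ✓ matches
  B. kg/s: ✓ matches
  C. kg·s: ✗ does not match
  D. g/s: ✓ matches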